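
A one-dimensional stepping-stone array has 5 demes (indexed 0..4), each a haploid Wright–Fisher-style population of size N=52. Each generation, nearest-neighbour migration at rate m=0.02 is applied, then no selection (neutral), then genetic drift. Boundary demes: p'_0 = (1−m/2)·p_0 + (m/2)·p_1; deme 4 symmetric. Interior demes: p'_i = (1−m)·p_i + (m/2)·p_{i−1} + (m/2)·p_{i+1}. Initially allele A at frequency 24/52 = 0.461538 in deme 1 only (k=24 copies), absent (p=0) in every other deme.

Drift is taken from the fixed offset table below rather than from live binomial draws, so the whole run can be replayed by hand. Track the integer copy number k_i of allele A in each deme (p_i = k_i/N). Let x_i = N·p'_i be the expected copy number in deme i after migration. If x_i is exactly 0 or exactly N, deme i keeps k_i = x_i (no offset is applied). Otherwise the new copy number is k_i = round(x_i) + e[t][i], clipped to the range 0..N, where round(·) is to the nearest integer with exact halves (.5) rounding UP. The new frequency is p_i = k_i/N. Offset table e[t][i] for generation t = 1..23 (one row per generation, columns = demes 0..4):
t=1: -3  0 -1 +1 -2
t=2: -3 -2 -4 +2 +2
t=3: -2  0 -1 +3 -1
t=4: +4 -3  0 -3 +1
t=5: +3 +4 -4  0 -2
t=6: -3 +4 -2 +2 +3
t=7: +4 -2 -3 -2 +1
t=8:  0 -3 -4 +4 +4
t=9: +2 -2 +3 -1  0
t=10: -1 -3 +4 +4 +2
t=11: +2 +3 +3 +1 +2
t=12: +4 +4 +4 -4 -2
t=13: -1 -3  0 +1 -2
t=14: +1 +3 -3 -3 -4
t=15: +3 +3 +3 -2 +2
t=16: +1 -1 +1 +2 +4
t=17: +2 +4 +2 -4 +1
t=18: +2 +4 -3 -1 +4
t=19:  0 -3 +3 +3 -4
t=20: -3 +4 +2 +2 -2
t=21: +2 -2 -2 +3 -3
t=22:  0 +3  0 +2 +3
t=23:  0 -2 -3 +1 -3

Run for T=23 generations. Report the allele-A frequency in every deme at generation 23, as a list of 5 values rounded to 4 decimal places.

t=0: k=[0 24 0 0 0]
t=1: x=[0.2400 23.5200 0.2400 0.0000 0.0000] k=[0 24 0 0 0]
t=2: x=[0.2400 23.5200 0.2400 0.0000 0.0000] k=[0 22 0 0 0]
t=3: x=[0.2200 21.5600 0.2200 0.0000 0.0000] k=[0 22 0 0 0]
t=4: x=[0.2200 21.5600 0.2200 0.0000 0.0000] k=[4 19 0 0 0]
t=5: x=[4.1500 18.6600 0.1900 0.0000 0.0000] k=[7 23 0 0 0]
t=6: x=[7.1600 22.6100 0.2300 0.0000 0.0000] k=[4 27 0 0 0]
t=7: x=[4.2300 26.5000 0.2700 0.0000 0.0000] k=[8 25 0 0 0]
t=8: x=[8.1700 24.5800 0.2500 0.0000 0.0000] k=[8 22 0 0 0]
t=9: x=[8.1400 21.6400 0.2200 0.0000 0.0000] k=[10 20 3 0 0]
t=10: x=[10.1000 19.7300 3.1400 0.0300 0.0000] k=[9 17 7 4 0]
t=11: x=[9.0800 16.8200 7.0700 3.9900 0.0400] k=[11 20 10 5 2]
t=12: x=[11.0900 19.8100 10.0500 5.0200 2.0300] k=[15 24 14 1 0]
t=13: x=[15.0900 23.8100 13.9700 1.1200 0.0100] k=[14 21 14 2 0]
t=14: x=[14.0700 20.8600 13.9500 2.1000 0.0200] k=[15 24 11 0 0]
t=15: x=[15.0900 23.7800 11.0200 0.1100 0.0000] k=[18 27 14 0 0]
t=16: x=[18.0900 26.7800 13.9900 0.1400 0.0000] k=[19 26 15 2 0]
t=17: x=[19.0700 25.8200 14.9800 2.1100 0.0200] k=[21 30 17 0 1]
t=18: x=[21.0900 29.7800 16.9600 0.1800 0.9900] k=[23 34 14 0 5]
t=19: x=[23.1100 33.6900 14.0600 0.1900 4.9500] k=[23 31 17 3 1]
t=20: x=[23.0800 30.7800 17.0000 3.1200 1.0200] k=[20 35 19 5 0]
t=21: x=[20.1500 34.6900 19.0200 5.0900 0.0500] k=[22 33 17 8 0]
t=22: x=[22.1100 32.7300 17.0700 8.0100 0.0800] k=[22 36 17 10 3]
t=23: x=[22.1400 35.6700 17.1200 10.0000 3.0700] k=[22 34 14 11 0]

[0.4231, 0.6538, 0.2692, 0.2115, 0.0000]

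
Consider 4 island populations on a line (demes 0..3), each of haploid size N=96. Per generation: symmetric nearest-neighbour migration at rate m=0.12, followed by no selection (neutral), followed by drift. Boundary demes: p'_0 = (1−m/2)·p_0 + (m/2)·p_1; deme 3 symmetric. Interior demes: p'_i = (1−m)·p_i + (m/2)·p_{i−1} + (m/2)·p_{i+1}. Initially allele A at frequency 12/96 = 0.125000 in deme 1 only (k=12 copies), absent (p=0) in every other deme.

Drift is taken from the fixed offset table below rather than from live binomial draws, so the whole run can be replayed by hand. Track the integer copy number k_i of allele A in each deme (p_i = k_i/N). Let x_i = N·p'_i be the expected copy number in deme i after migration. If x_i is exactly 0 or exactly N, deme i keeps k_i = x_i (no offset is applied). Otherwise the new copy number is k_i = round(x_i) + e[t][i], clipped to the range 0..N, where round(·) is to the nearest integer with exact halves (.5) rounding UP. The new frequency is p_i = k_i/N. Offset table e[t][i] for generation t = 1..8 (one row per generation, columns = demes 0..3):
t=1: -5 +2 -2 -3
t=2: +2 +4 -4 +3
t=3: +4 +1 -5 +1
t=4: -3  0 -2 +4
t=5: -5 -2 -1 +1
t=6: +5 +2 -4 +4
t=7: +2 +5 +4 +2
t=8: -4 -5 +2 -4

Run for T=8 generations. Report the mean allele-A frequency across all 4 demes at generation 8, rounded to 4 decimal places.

0.0521

t=0: k=[0 12 0 0]
t=1: x=[0.7200 10.5600 0.7200 0.0000] k=[0 13 0 0]
t=2: x=[0.7800 11.4400 0.7800 0.0000] k=[3 15 0 0]
t=3: x=[3.7200 13.3800 0.9000 0.0000] k=[8 14 0 0]
t=4: x=[8.3600 12.8000 0.8400 0.0000] k=[5 13 0 0]
t=5: x=[5.4800 11.7400 0.7800 0.0000] k=[0 10 0 0]
t=6: x=[0.6000 8.8000 0.6000 0.0000] k=[6 11 0 0]
t=7: x=[6.3000 10.0400 0.6600 0.0000] k=[8 15 5 0]
t=8: x=[8.4200 13.9800 5.3000 0.3000] k=[4 9 7 0]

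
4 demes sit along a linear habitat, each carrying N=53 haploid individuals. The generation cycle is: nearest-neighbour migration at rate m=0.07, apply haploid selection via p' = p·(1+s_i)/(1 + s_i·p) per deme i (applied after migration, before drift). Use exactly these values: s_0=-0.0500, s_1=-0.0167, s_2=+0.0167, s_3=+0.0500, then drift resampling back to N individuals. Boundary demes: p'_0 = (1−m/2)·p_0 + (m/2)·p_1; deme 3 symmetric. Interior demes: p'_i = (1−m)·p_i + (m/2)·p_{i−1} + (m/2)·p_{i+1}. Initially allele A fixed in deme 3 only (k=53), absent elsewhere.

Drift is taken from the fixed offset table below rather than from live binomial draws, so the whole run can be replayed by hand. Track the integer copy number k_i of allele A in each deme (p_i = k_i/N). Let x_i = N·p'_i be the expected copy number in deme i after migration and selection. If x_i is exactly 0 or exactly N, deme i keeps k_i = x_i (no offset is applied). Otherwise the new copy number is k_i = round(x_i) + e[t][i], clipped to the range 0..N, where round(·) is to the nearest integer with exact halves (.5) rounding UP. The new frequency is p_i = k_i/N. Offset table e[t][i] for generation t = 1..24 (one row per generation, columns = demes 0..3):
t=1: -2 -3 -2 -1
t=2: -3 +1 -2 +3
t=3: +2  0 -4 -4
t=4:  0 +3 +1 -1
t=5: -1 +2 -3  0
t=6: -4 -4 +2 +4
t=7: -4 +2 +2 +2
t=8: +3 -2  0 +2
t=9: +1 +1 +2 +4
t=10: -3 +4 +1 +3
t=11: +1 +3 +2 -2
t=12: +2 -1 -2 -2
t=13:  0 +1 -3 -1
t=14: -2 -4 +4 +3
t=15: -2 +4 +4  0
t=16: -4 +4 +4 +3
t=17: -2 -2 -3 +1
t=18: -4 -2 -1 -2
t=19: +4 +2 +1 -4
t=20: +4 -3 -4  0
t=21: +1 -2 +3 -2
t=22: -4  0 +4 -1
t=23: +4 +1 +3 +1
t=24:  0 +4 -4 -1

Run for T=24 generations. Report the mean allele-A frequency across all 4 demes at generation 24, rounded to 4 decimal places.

0.4151

t=0: k=[0 0 0 53]
t=1: x=[0.0000 0.0000 1.8849 51.2304] k=[0 0 0 50]
t=2: x=[0.0000 0.0000 1.7782 48.4568] k=[0 0 0 51]
t=3: x=[0.0000 0.0000 1.8138 49.3829] k=[0 0 0 45]
t=4: x=[0.0000 0.0000 1.6005 43.8018] k=[0 0 3 43]
t=5: x=[0.0000 0.1032 4.3608 42.0305] k=[0 2 1 42]
t=6: x=[0.0665 1.8645 2.5093 41.0233] k=[0 0 5 45]
t=7: x=[0.0000 0.1721 6.3166 43.9714] k=[0 2 8 46]
t=8: x=[0.0665 2.1057 9.2457 45.0068] k=[3 0 9 47]
t=9: x=[2.7578 0.4130 10.1502 45.9728] k=[4 1 12 50]
t=10: x=[3.7139 1.4658 13.1077 48.8601] k=[1 5 14 52]
t=11: x=[1.0842 5.0969 15.1939 50.7763] k=[2 8 17 49]
t=12: x=[2.1039 7.9901 18.0014 48.1013] k=[4 7 16 46]
t=13: x=[3.9149 7.1057 16.9252 45.2775] k=[4 8 14 44]
t=14: x=[3.9484 7.9555 15.0176 43.3414] k=[2 4 19 46]
t=15: x=[1.9703 4.3868 19.6242 45.3789] k=[0 8 24 45]
t=16: x=[0.2661 8.1630 24.3929 44.6151] k=[0 12 28 48]
t=17: x=[0.3992 11.9831 28.3585 47.5435] k=[0 10 25 49]
t=18: x=[0.3326 10.0373 25.5341 48.3703] k=[0 8 25 46]
t=19: x=[0.2661 8.1976 25.3590 45.5818] k=[4 10 26 42]
t=20: x=[4.0154 10.2105 26.2194 41.8749] k=[8 7 22 42]
t=21: x=[7.6240 7.4515 22.3889 41.7388] k=[9 5 25 40]
t=22: x=[8.4879 5.7531 25.0437 39.9606] k=[4 6 29 39]
t=23: x=[3.8814 6.6366 28.7630 39.1548] k=[8 8 32 40]
t=24: x=[7.6578 8.7167 31.6515 40.1997] k=[8 13 28 39]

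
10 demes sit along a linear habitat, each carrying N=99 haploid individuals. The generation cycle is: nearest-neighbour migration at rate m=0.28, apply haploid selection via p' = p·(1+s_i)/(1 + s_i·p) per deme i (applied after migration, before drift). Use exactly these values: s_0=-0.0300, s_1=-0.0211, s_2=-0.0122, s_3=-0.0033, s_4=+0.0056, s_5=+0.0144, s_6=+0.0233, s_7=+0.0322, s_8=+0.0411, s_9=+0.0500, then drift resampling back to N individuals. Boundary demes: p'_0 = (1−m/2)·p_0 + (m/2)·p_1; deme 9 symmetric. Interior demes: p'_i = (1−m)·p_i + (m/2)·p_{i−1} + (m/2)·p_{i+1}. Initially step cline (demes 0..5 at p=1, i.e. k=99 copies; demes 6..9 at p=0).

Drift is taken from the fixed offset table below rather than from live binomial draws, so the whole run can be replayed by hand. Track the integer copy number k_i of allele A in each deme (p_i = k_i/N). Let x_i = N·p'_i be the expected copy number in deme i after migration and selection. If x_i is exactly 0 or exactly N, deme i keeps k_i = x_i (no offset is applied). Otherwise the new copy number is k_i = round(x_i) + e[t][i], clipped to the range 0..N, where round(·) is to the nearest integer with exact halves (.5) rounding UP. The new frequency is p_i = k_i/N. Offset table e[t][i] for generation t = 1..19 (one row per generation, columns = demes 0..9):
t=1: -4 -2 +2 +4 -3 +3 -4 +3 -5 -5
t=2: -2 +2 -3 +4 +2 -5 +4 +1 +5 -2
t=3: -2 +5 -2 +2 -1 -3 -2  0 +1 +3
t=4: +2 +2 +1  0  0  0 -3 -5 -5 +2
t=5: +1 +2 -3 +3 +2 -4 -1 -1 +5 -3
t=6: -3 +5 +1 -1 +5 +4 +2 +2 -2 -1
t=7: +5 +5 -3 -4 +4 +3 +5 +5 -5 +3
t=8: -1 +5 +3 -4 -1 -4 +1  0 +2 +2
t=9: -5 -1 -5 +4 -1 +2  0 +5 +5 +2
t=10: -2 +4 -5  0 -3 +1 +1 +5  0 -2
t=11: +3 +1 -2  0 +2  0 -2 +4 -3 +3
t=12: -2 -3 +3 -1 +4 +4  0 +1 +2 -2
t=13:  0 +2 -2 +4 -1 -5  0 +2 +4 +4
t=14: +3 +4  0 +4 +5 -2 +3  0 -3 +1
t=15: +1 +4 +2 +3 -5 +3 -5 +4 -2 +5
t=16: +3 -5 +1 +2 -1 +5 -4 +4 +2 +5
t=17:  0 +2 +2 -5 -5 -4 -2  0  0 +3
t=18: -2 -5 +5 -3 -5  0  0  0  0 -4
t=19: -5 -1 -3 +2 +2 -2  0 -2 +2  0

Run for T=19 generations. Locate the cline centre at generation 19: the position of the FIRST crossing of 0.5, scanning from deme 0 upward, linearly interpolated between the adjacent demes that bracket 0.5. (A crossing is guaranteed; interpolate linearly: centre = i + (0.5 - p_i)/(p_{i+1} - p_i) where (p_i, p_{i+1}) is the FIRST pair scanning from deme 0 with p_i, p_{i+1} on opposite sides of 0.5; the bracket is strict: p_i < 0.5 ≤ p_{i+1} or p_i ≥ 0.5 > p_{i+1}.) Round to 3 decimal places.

t=0: k=[99 99 99 99 99 99 0 0 0 0]
t=1: x=[99.0000 99.0000 99.0000 99.0000 99.0000 85.3095 14.1368 0.0000 0.0000 0.0000] k=[99 99 99 99 99 88 10 0 0 0]
t=2: x=[99.0000 99.0000 99.0000 99.0000 97.4684 78.8504 19.8835 1.4444 0.0000 0.0000] k=[99 99 99 99 99 74 24 2 0 0]
t=3: x=[99.0000 99.0000 99.0000 99.0000 95.5188 70.7893 28.3840 4.9468 0.2915 0.0000] k=[99 99 99 99 95 68 26 5 1 0]
t=4: x=[99.0000 99.0000 99.0000 98.4382 91.8173 66.2143 29.4140 7.5994 1.4775 0.1470] k=[99 99 99 98 92 66 26 3 0 2]
t=5: x=[99.0000 99.0000 98.8583 97.2945 89.2492 64.3626 28.8486 5.9755 0.7286 1.8044] k=[99 99 96 99 91 60 28 5 6 0]
t=6: x=[99.0000 98.5710 96.8139 97.4550 87.8354 60.1978 29.7370 8.6058 5.2155 0.8816] k=[99 99 98 96 93 64 32 11 3 0]
t=7: x=[99.0000 98.8570 97.8461 95.8499 89.4085 63.9046 34.0527 13.1779 3.8462 0.4409] k=[99 99 95 92 93 67 39 18 0 3]
t=8: x=[99.0000 98.4280 95.0942 92.5401 89.2691 67.0303 40.5302 18.8999 3.0571 2.7055] k=[99 99 98 89 88 63 42 19 5 5]
t=9: x=[99.0000 98.8570 96.8544 90.0932 84.7084 63.8846 42.2770 20.7755 7.2252 5.2368] k=[99 98 92 94 84 66 42 26 12 7]
t=10: x=[98.8557 97.2640 93.0517 92.2994 82.9552 65.4777 43.6814 26.8963 13.7294 8.0537] k=[97 99 88 92 80 66 45 32 14 6]
t=11: x=[97.2278 97.1415 90.0001 89.7323 79.8066 65.3384 46.6878 31.9823 15.9311 7.4492] k=[99 98 88 90 82 65 45 36 13 10]
t=12: x=[98.8557 96.6924 89.5758 88.5692 80.8230 64.9003 47.1084 34.7513 16.3422 10.8837] k=[97 94 93 88 85 69 47 36 18 9]
t=13: x=[96.5070 94.1832 92.3644 88.2484 83.2541 68.4628 49.1099 35.7405 19.8925 10.7175] k=[97 96 90 92 82 63 49 38 24 15]
t=14: x=[96.7953 95.2233 91.0305 90.2938 80.8230 64.0241 49.9900 38.3217 25.4542 16.9339] k=[99 99 91 94 86 62 53 38 22 18]
t=15: x=[99.0000 97.8561 92.4655 92.4398 83.8319 64.4224 52.7280 38.6037 24.4132 19.3070] k=[99 99 94 95 79 67 48 43 22 24]
t=16: x=[99.0000 98.2850 94.7908 92.6002 79.6471 66.3337 50.5299 41.5220 25.9845 24.6112] k=[99 93 96 95 79 71 47 46 28 30]
t=17: x=[98.1342 94.1628 95.3976 92.8811 80.2052 69.0594 50.7898 44.3947 31.6610 30.7445] k=[98 96 97 88 75 65 49 44 32 34]
t=18: x=[97.6809 96.3659 95.5595 87.4062 75.5202 64.4821 51.1096 43.7925 34.8642 34.8131] k=[96 91 99 84 71 64 51 44 35 31]
t=19: x=[95.1900 92.6953 95.7415 84.2385 71.9499 63.4863 52.4085 44.4951 36.6245 32.6181] k=[90 92 93 86 74 61 52 42 39 33]

6.250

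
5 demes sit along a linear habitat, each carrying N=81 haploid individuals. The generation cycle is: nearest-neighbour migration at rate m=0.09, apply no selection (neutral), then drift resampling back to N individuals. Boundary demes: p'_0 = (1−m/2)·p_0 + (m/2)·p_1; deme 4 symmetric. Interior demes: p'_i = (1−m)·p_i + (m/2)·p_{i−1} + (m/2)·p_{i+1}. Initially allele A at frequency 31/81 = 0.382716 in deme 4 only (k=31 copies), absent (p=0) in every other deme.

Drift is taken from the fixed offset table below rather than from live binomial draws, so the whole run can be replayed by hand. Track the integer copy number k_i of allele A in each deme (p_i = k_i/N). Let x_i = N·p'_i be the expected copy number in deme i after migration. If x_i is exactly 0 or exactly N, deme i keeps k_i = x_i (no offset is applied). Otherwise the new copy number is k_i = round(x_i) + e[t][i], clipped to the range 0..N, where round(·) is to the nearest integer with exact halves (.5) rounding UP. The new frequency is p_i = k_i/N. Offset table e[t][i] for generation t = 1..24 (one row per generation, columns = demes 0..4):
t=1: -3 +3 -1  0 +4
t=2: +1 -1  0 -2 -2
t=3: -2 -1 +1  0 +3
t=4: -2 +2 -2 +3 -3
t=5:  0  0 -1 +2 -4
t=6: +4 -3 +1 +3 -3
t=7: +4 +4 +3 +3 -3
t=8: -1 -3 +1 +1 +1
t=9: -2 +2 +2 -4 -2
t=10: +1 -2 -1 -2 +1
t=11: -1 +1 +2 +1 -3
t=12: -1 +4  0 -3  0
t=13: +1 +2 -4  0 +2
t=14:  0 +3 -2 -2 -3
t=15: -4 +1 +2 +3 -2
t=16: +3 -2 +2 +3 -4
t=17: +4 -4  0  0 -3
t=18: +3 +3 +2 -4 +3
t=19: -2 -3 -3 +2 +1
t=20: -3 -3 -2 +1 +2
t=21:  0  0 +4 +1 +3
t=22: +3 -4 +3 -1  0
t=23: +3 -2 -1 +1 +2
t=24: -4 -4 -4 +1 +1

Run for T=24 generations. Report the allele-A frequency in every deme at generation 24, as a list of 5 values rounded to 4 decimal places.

t=0: k=[0 0 0 0 31]
t=1: x=[0.0000 0.0000 0.0000 1.3950 29.6050] k=[0 0 0 1 34]
t=2: x=[0.0000 0.0000 0.0450 2.4400 32.5150] k=[0 0 0 0 31]
t=3: x=[0.0000 0.0000 0.0000 1.3950 29.6050] k=[0 0 0 1 33]
t=4: x=[0.0000 0.0000 0.0450 2.3950 31.5600] k=[0 0 0 5 29]
t=5: x=[0.0000 0.0000 0.2250 5.8550 27.9200] k=[0 0 0 8 24]
t=6: x=[0.0000 0.0000 0.3600 8.3600 23.2800] k=[0 0 1 11 20]
t=7: x=[0.0000 0.0450 1.4050 10.9550 19.5950] k=[0 4 4 14 17]
t=8: x=[0.1800 3.8200 4.4500 13.6850 16.8650] k=[0 1 5 15 18]
t=9: x=[0.0450 1.1350 5.2700 14.6850 17.8650] k=[0 3 7 11 16]
t=10: x=[0.1350 3.0450 7.0000 11.0450 15.7750] k=[1 1 6 9 17]
t=11: x=[1.0000 1.2250 5.9100 9.2250 16.6400] k=[0 2 8 10 14]
t=12: x=[0.0900 2.1800 7.8200 10.0900 13.8200] k=[0 6 8 7 14]
t=13: x=[0.2700 5.8200 7.8650 7.3600 13.6850] k=[1 8 4 7 16]
t=14: x=[1.3150 7.5050 4.3150 7.2700 15.5950] k=[1 11 2 5 13]
t=15: x=[1.4500 10.1450 2.5400 5.2250 12.6400] k=[0 11 5 8 11]
t=16: x=[0.4950 10.2350 5.4050 8.0000 10.8650] k=[3 8 7 11 7]
t=17: x=[3.2250 7.7300 7.2250 10.6400 7.1800] k=[7 4 7 11 4]
t=18: x=[6.8650 4.2700 7.0450 10.5050 4.3150] k=[10 7 9 7 7]
t=19: x=[9.8650 7.2250 8.8200 7.0900 7.0000] k=[8 4 6 9 8]
t=20: x=[7.8200 4.2700 6.0450 8.8200 8.0450] k=[5 1 4 10 10]
t=21: x=[4.8200 1.3150 4.1350 9.7300 10.0000] k=[5 1 8 11 13]
t=22: x=[4.8200 1.4950 7.8200 10.9550 12.9100] k=[8 0 11 10 13]
t=23: x=[7.6400 0.8550 10.4600 10.1800 12.8650] k=[11 0 9 11 15]
t=24: x=[10.5050 0.9000 8.6850 11.0900 14.8200] k=[7 0 5 12 16]

[0.0864, 0.0000, 0.0617, 0.1481, 0.1975]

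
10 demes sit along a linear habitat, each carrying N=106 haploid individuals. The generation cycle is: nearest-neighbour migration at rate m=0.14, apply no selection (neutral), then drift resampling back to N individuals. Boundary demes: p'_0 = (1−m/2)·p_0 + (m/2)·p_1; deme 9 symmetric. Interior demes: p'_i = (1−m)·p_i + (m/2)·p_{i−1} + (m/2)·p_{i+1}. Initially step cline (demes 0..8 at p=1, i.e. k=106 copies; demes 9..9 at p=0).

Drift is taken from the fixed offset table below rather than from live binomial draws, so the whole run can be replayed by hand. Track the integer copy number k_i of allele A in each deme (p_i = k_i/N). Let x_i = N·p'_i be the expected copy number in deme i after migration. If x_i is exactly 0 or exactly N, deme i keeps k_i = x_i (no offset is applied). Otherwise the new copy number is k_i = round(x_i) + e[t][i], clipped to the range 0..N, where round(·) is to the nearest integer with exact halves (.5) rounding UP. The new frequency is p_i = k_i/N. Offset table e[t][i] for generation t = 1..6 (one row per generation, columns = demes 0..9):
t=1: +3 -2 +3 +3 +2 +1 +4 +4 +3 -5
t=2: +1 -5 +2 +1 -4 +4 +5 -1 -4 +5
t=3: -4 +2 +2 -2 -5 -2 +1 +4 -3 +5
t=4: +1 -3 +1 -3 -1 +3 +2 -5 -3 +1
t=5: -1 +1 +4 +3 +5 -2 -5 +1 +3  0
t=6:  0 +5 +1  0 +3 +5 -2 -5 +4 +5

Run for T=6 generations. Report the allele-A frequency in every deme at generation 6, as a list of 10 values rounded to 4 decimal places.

[1.0000, 1.0000, 1.0000, 1.0000, 1.0000, 1.0000, 0.9340, 0.8774, 0.7642, 0.3774]

t=0: k=[106 106 106 106 106 106 106 106 106 0]
t=1: x=[106.0000 106.0000 106.0000 106.0000 106.0000 106.0000 106.0000 106.0000 98.5800 7.4200] k=[106 106 106 106 106 106 106 106 102 2]
t=2: x=[106.0000 106.0000 106.0000 106.0000 106.0000 106.0000 106.0000 105.7200 95.2800 9.0000] k=[106 106 106 106 106 106 106 105 91 14]
t=3: x=[106.0000 106.0000 106.0000 106.0000 106.0000 106.0000 105.9300 104.0900 86.5900 19.3900] k=[106 106 106 106 106 106 106 106 84 24]
t=4: x=[106.0000 106.0000 106.0000 106.0000 106.0000 106.0000 106.0000 104.4600 81.3400 28.2000] k=[106 106 106 106 106 106 106 99 78 29]
t=5: x=[106.0000 106.0000 106.0000 106.0000 106.0000 106.0000 105.5100 98.0200 76.0400 32.4300] k=[106 106 106 106 106 106 101 99 79 32]
t=6: x=[106.0000 106.0000 106.0000 106.0000 106.0000 105.6500 101.2100 97.7400 77.1100 35.2900] k=[106 106 106 106 106 106 99 93 81 40]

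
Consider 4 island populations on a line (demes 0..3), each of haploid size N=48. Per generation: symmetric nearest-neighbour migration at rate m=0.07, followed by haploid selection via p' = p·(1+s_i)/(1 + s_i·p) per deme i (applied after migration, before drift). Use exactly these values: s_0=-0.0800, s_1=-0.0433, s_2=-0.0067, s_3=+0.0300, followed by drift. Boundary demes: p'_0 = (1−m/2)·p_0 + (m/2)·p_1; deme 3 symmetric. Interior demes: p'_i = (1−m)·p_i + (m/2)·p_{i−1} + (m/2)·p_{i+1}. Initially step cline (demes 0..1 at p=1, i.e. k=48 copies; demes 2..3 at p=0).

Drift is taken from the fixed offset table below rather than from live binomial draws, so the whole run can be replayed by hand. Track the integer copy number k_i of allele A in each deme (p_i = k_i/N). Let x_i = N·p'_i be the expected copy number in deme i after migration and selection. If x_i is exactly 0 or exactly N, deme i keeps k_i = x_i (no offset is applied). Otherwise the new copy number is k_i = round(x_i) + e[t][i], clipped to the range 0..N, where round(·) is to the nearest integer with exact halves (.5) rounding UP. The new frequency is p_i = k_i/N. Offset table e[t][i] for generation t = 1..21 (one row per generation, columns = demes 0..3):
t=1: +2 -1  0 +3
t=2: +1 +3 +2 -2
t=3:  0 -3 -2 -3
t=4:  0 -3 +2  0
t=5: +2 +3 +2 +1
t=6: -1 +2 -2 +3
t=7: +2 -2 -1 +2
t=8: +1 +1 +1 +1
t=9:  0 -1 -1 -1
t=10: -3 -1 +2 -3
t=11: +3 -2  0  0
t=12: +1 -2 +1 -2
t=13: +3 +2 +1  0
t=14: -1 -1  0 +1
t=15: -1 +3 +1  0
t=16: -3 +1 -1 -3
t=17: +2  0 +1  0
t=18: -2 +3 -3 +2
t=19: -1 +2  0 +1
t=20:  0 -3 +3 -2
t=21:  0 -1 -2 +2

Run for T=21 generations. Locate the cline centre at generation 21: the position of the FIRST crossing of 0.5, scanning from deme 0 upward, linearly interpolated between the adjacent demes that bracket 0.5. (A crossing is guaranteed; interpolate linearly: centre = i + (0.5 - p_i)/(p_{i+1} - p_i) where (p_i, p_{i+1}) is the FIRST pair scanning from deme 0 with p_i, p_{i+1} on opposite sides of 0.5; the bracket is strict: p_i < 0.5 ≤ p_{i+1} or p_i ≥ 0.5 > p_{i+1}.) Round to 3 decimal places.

t=0: k=[48 48 0 0]
t=1: x=[48.0000 46.2467 1.6691 0.0000] k=[48 45 2 0]
t=2: x=[47.8859 43.4199 3.4136 0.0721] k=[48 46 5 0]
t=3: x=[47.9239 44.4938 6.2235 0.1802] k=[48 41 4 0]
t=4: x=[47.7338 39.6490 5.1241 0.1442] k=[48 37 7 0]
t=5: x=[47.5818 35.9397 7.7612 0.2523] k=[48 39 10 1]
t=6: x=[47.6578 37.9529 10.6442 1.3533] k=[47 40 9 4]
t=7: x=[46.6498 38.8363 9.8572 4.2891] k=[48 37 9 6]
t=8: x=[47.5818 36.0113 9.8224 6.2642] k=[48 37 11 7]
t=9: x=[47.5818 36.0829 11.7104 7.3215] k=[48 35 11 6]
t=10: x=[47.5058 34.1836 11.6057 6.3358] k=[45 33 14 3]
t=11: x=[44.3055 32.2908 14.2127 3.4792] k=[47 30 14 3]
t=12: x=[46.2713 29.5347 14.1079 3.4792] k=[47 28 15 1]
t=13: x=[46.1957 27.6932 14.8958 1.5333] k=[48 30 16 2]
t=14: x=[47.3160 29.6408 15.9284 2.5607] k=[46 29 16 4]
t=15: x=[45.1925 28.6308 15.9633 4.5401] k=[44 32 17 5]
t=16: x=[43.2338 31.4179 17.0311 5.5638] k=[40 32 16 3]
t=17: x=[39.1330 31.2404 16.0331 3.5510] k=[41 31 17 4]
t=18: x=[40.1158 30.3692 16.9612 4.5759] k=[38 33 14 7]
t=19: x=[37.1404 32.0420 14.3523 7.4287] k=[36 34 14 8]
t=20: x=[35.1612 32.9159 14.4221 8.4131] k=[35 30 17 6]
t=21: x=[34.0132 29.2164 16.9961 6.5504] k=[34 28 15 9]

1.308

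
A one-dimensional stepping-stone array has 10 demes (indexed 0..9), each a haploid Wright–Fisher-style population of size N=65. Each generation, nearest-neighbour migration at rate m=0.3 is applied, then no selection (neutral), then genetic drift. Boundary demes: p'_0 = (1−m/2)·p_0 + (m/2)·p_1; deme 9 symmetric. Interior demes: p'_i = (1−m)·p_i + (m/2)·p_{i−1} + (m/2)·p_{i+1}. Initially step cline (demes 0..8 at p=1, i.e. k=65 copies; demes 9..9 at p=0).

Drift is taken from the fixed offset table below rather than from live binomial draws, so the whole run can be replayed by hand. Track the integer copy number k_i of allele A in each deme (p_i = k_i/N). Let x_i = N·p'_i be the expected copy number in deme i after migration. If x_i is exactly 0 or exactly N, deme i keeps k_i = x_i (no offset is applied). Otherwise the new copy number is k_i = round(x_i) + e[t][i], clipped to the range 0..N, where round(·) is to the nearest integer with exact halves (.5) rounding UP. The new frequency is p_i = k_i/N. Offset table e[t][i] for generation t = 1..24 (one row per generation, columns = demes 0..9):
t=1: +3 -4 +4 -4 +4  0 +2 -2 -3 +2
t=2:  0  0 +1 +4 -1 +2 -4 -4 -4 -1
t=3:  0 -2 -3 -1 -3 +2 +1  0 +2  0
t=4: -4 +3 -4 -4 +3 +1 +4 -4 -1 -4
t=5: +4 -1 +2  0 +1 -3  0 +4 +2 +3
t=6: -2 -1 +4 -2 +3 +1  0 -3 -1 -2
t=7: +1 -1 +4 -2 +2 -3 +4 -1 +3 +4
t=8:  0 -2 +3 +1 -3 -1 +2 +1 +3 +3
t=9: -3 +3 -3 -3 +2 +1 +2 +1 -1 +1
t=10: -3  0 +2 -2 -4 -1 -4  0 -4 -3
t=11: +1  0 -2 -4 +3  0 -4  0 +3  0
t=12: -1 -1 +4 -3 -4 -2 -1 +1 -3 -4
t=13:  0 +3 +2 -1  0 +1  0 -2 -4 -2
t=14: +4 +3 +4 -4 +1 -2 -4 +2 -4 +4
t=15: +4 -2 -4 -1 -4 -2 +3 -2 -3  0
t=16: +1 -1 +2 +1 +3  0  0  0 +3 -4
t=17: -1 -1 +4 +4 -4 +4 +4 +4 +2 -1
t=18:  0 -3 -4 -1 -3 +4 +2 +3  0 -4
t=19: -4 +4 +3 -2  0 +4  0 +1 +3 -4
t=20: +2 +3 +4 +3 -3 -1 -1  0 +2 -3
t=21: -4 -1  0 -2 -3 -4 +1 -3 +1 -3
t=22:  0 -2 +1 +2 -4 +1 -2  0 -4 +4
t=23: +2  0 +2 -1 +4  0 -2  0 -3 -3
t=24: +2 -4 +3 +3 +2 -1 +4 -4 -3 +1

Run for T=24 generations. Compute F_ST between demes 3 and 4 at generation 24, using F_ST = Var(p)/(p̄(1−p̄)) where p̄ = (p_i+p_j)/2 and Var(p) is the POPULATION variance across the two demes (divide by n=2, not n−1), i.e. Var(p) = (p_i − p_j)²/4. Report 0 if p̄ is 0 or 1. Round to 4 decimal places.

t=0: k=[65 65 65 65 65 65 65 65 65 0]
t=1: x=[65.0000 65.0000 65.0000 65.0000 65.0000 65.0000 65.0000 65.0000 55.2500 9.7500] k=[65 65 65 65 65 65 65 65 52 12]
t=2: x=[65.0000 65.0000 65.0000 65.0000 65.0000 65.0000 65.0000 63.0500 47.9500 18.0000] k=[65 65 65 65 65 65 65 59 44 17]
t=3: x=[65.0000 65.0000 65.0000 65.0000 65.0000 65.0000 64.1000 57.6500 42.2000 21.0500] k=[65 65 65 65 65 65 65 58 44 21]
t=4: x=[65.0000 65.0000 65.0000 65.0000 65.0000 65.0000 63.9500 56.9500 42.6500 24.4500] k=[65 65 65 65 65 65 65 53 42 20]
t=5: x=[65.0000 65.0000 65.0000 65.0000 65.0000 65.0000 63.2000 53.1500 40.3500 23.3000] k=[65 65 65 65 65 65 63 57 42 26]
t=6: x=[65.0000 65.0000 65.0000 65.0000 65.0000 64.7000 62.4000 55.6500 41.8500 28.4000] k=[65 65 65 65 65 65 62 53 41 26]
t=7: x=[65.0000 65.0000 65.0000 65.0000 65.0000 64.5500 61.1000 52.5500 40.5500 28.2500] k=[65 65 65 65 65 62 65 52 44 32]
t=8: x=[65.0000 65.0000 65.0000 65.0000 64.5500 62.9000 62.6000 52.7500 43.4000 33.8000] k=[65 65 65 65 62 62 65 54 46 37]
t=9: x=[65.0000 65.0000 65.0000 64.5500 62.4500 62.4500 62.9000 54.4500 45.8500 38.3500] k=[65 65 65 62 64 63 65 55 45 39]
t=10: x=[65.0000 65.0000 64.5500 62.7500 63.5500 63.4500 63.2000 55.0000 45.6000 39.9000] k=[65 65 65 61 60 62 59 55 42 37]
t=11: x=[65.0000 65.0000 64.4000 61.4500 60.4500 61.2500 58.8500 53.6500 43.2000 37.7500] k=[65 65 62 57 63 61 55 54 46 38]
t=12: x=[65.0000 64.5500 61.7000 58.6500 61.8000 60.4000 55.7500 52.9500 46.0000 39.2000] k=[65 64 65 56 58 58 55 54 43 35]
t=13: x=[64.8500 64.3000 63.5000 57.6500 57.7000 57.5500 55.3000 52.5000 43.4500 36.2000] k=[65 65 65 57 58 59 55 51 39 34]
t=14: x=[65.0000 65.0000 63.8000 58.3500 58.0000 58.2500 55.0000 49.8000 40.0500 34.7500] k=[65 65 65 54 59 56 51 52 36 39]
t=15: x=[65.0000 65.0000 63.3500 56.4000 57.8000 55.7000 51.9000 49.4500 38.8500 38.5500] k=[65 65 59 55 54 54 55 47 36 39]
t=16: x=[65.0000 64.1000 59.3000 55.4500 54.1500 54.1500 53.6500 46.5500 38.1000 38.5500] k=[65 63 61 56 57 54 54 47 41 35]
t=17: x=[64.7000 63.0000 60.5500 56.9000 56.4000 54.4500 52.9500 47.1500 41.0000 35.9000] k=[64 62 65 61 52 58 57 51 43 35]
t=18: x=[63.7000 62.7500 63.9500 60.2500 54.2500 56.9500 56.2500 50.7000 43.0000 36.2000] k=[64 60 60 59 51 61 58 54 43 32]
t=19: x=[63.4000 60.6000 59.8500 57.9500 53.7000 59.0500 57.8500 52.9500 43.0000 33.6500] k=[59 65 63 56 54 63 58 54 46 30]
t=20: x=[59.9000 63.8000 62.2500 56.7500 55.6500 60.9000 58.1500 53.4000 44.8000 32.4000] k=[62 65 65 60 53 60 57 53 47 29]
t=21: x=[62.4500 64.5500 64.2500 59.7000 55.1000 58.5000 56.8500 52.7000 45.2000 31.7000] k=[58 64 64 58 52 55 58 50 46 29]
t=22: x=[58.9000 63.1000 63.1000 58.0000 53.3500 55.0000 56.3500 50.6000 44.0500 31.5500] k=[59 61 64 60 49 56 54 51 40 36]
t=23: x=[59.3000 61.1500 62.9500 58.9500 51.7000 54.6500 53.8500 49.8000 41.0500 36.6000] k=[61 61 65 58 56 55 52 50 38 34]
t=24: x=[61.0000 61.6000 63.3500 58.7500 56.1500 54.7000 52.1500 48.5000 39.2000 34.6000] k=[63 58 65 62 58 54 56 45 36 36]

0.0133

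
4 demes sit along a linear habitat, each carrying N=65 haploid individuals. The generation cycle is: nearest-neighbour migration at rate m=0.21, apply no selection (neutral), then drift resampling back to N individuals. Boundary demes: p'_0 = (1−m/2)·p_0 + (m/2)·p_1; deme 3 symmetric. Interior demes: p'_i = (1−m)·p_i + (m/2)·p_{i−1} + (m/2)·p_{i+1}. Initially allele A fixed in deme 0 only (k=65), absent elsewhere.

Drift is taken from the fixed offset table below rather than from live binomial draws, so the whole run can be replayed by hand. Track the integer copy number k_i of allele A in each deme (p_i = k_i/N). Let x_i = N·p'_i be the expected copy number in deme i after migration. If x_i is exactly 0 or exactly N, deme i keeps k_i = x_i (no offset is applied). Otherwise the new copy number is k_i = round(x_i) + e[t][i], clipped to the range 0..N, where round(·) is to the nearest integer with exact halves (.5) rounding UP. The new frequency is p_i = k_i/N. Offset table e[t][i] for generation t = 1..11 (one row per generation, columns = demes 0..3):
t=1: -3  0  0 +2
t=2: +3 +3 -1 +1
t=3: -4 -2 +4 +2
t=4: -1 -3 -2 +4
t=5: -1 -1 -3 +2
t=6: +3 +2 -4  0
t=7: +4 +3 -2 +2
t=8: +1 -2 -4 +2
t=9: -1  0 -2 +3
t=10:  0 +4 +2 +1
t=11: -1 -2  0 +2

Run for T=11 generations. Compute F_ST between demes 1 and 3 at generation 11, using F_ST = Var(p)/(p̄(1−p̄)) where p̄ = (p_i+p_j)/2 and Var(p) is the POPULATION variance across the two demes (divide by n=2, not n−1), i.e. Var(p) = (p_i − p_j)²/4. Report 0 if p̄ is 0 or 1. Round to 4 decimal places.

0.0204

t=0: k=[65 0 0 0]
t=1: x=[58.1750 6.8250 0.0000 0.0000] k=[55 7 0 0]
t=2: x=[49.9600 11.3050 0.7350 0.0000] k=[53 14 0 0]
t=3: x=[48.9050 16.6250 1.4700 0.0000] k=[45 15 5 0]
t=4: x=[41.8500 17.1000 5.5250 0.5250] k=[41 14 4 5]
t=5: x=[38.1650 15.7850 5.1550 4.8950] k=[37 15 2 7]
t=6: x=[34.6900 15.9450 3.8900 6.4750] k=[38 18 0 6]
t=7: x=[35.9000 18.2100 2.5200 5.3700] k=[40 21 1 7]
t=8: x=[38.0050 20.8950 3.7300 6.3700] k=[39 19 0 8]
t=9: x=[36.9000 19.1050 2.8350 7.1600] k=[36 19 1 10]
t=10: x=[34.2150 18.8950 3.8350 9.0550] k=[34 23 6 10]
t=11: x=[32.8450 22.3700 8.2050 9.5800] k=[32 20 8 12]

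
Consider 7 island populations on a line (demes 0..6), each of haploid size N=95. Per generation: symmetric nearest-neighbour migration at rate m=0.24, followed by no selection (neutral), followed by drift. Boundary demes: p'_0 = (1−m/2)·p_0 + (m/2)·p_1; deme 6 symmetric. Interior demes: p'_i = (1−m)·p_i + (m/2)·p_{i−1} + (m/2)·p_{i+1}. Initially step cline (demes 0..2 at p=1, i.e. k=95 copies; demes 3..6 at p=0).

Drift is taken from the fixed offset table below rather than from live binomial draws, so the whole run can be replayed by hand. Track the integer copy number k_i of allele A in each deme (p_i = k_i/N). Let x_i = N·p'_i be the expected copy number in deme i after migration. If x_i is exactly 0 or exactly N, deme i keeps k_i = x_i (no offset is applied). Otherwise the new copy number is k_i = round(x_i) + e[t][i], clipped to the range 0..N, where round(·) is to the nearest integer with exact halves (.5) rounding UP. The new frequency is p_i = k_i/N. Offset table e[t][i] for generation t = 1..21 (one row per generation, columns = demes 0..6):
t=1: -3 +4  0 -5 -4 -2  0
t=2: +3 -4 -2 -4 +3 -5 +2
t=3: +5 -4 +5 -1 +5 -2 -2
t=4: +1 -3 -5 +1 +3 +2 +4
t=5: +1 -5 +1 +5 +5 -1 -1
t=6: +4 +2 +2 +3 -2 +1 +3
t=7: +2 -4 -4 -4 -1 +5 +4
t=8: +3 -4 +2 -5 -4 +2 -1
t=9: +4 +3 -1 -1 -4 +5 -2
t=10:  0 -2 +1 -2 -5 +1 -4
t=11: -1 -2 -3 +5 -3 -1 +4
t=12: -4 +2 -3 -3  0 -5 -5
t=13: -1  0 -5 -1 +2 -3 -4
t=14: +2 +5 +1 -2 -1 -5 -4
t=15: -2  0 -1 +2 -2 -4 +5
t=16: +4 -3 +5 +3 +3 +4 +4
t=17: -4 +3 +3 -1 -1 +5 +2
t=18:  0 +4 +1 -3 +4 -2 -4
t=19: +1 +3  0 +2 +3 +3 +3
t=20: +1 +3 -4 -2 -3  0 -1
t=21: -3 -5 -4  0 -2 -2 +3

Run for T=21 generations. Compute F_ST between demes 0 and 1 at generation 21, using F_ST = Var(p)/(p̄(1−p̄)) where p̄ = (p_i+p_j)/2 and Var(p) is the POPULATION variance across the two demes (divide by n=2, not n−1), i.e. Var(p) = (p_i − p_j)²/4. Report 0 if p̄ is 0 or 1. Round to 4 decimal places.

t=0: k=[95 95 95 0 0 0 0]
t=1: x=[95.0000 95.0000 83.6000 11.4000 0.0000 0.0000 0.0000] k=[95 95 84 6 0 0 0]
t=2: x=[95.0000 93.6800 75.9600 14.6400 0.7200 0.0000 0.0000] k=[95 90 74 11 4 0 0]
t=3: x=[94.4000 88.6800 68.3600 17.7200 4.3600 0.4800 0.0000] k=[95 85 73 17 9 0 0]
t=4: x=[93.8000 84.7600 67.7200 22.7600 8.8800 1.0800 0.0000] k=[95 82 63 24 12 3 0]
t=5: x=[93.4400 81.2800 60.6000 27.2400 12.3600 3.7200 0.3600] k=[94 76 62 32 17 3 0]
t=6: x=[91.8400 76.4800 60.0800 33.8000 17.1200 4.3200 0.3600] k=[95 78 62 37 15 5 3]
t=7: x=[92.9600 78.1200 60.9200 37.3600 16.4400 5.9600 3.2400] k=[95 74 57 33 15 11 7]
t=8: x=[92.4800 74.4800 56.1600 33.7200 16.6800 11.0000 7.4800] k=[95 70 58 29 13 13 6]
t=9: x=[92.0000 71.5600 55.9600 30.5600 14.9200 12.1600 6.8400] k=[95 75 55 30 11 17 5]
t=10: x=[92.6000 75.0000 54.4000 30.7200 14.0000 14.8400 6.4400] k=[93 73 55 29 9 16 2]
t=11: x=[90.6000 73.2400 54.0400 29.7200 12.2400 13.4800 3.6800] k=[90 71 51 35 9 12 8]
t=12: x=[87.7200 70.8800 51.4800 33.8000 12.4800 11.1600 8.4800] k=[84 73 48 31 12 6 3]
t=13: x=[82.6800 71.3200 48.9600 30.7600 13.5600 6.3600 3.3600] k=[82 71 44 30 16 3 0]
t=14: x=[80.6800 69.0800 45.5600 30.0000 16.1200 4.2000 0.3600] k=[83 74 47 28 15 0 0]
t=15: x=[81.9200 71.8400 47.9600 28.7200 14.7600 1.8000 0.0000] k=[80 72 47 31 13 0 0]
t=16: x=[79.0400 69.9600 48.0800 30.7600 13.6000 1.5600 0.0000] k=[83 67 53 34 17 6 0]
t=17: x=[81.0800 67.2400 52.4000 34.2400 17.7200 6.6000 0.7200] k=[77 70 55 33 17 12 3]
t=18: x=[76.1600 69.0400 54.1600 33.7200 18.3200 11.5200 4.0800] k=[76 73 55 31 22 10 0]
t=19: x=[75.6400 71.2000 54.2800 32.8000 21.6400 10.2400 1.2000] k=[77 74 54 35 25 13 4]
t=20: x=[76.6400 71.9600 54.1200 36.0800 24.7600 13.3600 5.0800] k=[78 75 50 34 22 13 4]
t=21: x=[77.6400 72.3600 51.0800 34.4800 22.3600 13.0000 5.0800] k=[75 67 47 34 20 11 8]

0.0094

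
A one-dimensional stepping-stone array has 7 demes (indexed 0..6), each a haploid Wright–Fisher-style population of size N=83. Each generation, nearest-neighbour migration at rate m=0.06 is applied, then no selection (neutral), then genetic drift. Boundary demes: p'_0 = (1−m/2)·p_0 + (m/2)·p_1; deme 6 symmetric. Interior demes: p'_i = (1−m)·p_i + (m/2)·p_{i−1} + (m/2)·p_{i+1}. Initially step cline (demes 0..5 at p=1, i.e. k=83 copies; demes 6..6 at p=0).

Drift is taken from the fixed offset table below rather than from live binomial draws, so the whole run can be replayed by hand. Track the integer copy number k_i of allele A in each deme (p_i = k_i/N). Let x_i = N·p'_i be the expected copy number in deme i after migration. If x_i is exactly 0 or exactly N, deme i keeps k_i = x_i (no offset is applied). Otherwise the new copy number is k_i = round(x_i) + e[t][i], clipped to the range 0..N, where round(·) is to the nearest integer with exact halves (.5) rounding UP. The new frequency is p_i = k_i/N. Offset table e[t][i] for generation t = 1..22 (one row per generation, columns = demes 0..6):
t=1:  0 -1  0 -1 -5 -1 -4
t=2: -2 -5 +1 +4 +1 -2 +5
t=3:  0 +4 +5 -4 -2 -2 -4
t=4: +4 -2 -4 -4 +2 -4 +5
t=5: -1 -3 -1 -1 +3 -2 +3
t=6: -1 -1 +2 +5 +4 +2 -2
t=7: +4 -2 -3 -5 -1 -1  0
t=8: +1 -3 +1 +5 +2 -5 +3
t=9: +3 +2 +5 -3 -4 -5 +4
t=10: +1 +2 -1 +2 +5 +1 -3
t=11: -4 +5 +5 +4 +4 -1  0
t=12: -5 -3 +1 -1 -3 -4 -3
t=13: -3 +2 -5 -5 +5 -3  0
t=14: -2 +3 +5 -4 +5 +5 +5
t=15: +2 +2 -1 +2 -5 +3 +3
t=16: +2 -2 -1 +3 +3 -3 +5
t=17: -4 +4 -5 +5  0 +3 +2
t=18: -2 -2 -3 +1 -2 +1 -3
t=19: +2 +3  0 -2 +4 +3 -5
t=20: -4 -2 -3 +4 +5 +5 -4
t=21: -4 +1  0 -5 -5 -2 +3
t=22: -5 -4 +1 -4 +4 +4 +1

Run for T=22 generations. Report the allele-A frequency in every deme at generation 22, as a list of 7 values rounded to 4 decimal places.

[0.6867, 0.8916, 0.8795, 0.8916, 0.9759, 0.7831, 0.4458]

t=0: k=[83 83 83 83 83 83 0]
t=1: x=[83.0000 83.0000 83.0000 83.0000 83.0000 80.5100 2.4900] k=[83 83 83 83 83 80 0]
t=2: x=[83.0000 83.0000 83.0000 83.0000 82.9100 77.6900 2.4000] k=[83 83 83 83 83 76 7]
t=3: x=[83.0000 83.0000 83.0000 83.0000 82.7900 74.1400 9.0700] k=[83 83 83 83 81 72 5]
t=4: x=[83.0000 83.0000 83.0000 82.9400 80.7900 70.2600 7.0100] k=[83 83 83 79 83 66 12]
t=5: x=[83.0000 83.0000 82.8800 79.2400 82.3700 64.8900 13.6200] k=[83 83 82 78 83 63 17]
t=6: x=[83.0000 82.9700 81.9100 78.2700 82.2500 62.2200 18.3800] k=[83 82 83 83 83 64 16]
t=7: x=[82.9700 82.0600 82.9700 83.0000 82.4300 63.1300 17.4400] k=[83 80 80 83 81 62 17]
t=8: x=[82.9100 80.0900 80.0900 82.8500 80.4900 61.2200 18.3500] k=[83 77 81 83 82 56 21]
t=9: x=[82.8200 77.3000 80.9400 82.9100 81.2500 55.7300 22.0500] k=[83 79 83 80 77 51 26]
t=10: x=[82.8800 79.2400 82.7900 80.0000 76.3100 51.0300 26.7500] k=[83 81 82 82 81 52 24]
t=11: x=[82.9400 81.0900 81.9700 81.9700 80.1600 52.0300 24.8400] k=[79 83 83 83 83 51 25]
t=12: x=[79.1200 82.8800 83.0000 83.0000 82.0400 51.1800 25.7800] k=[74 80 83 83 79 47 23]
t=13: x=[74.1800 79.9100 82.9100 82.8800 78.1600 47.2400 23.7200] k=[71 82 78 78 83 44 24]
t=14: x=[71.3300 81.5500 78.1200 78.1500 81.6800 44.5700 24.6000] k=[69 83 83 74 83 50 30]
t=15: x=[69.4200 82.5800 82.7300 74.5400 81.7400 50.3900 30.6000] k=[71 83 82 77 77 53 34]
t=16: x=[71.3600 82.6100 81.8800 77.1500 76.2800 53.1500 34.5700] k=[73 81 81 80 79 50 40]
t=17: x=[73.2400 80.7600 80.9700 80.0000 78.1600 50.5700 40.3000] k=[69 83 76 83 78 54 42]
t=18: x=[69.4200 82.3700 76.4200 82.6400 77.4300 54.3600 42.3600] k=[67 80 73 83 75 55 39]
t=19: x=[67.3900 79.4000 73.5100 82.4600 74.6400 55.1200 39.4800] k=[69 82 74 80 79 58 34]
t=20: x=[69.3900 81.3700 74.4200 79.7900 78.4000 57.9100 34.7200] k=[65 79 71 83 83 63 31]
t=21: x=[65.4200 78.3400 71.6000 82.6400 82.4000 62.6400 31.9600] k=[61 79 72 78 77 61 35]
t=22: x=[61.5400 78.2500 72.3900 77.7900 76.5500 60.7000 35.7800] k=[57 74 73 74 81 65 37]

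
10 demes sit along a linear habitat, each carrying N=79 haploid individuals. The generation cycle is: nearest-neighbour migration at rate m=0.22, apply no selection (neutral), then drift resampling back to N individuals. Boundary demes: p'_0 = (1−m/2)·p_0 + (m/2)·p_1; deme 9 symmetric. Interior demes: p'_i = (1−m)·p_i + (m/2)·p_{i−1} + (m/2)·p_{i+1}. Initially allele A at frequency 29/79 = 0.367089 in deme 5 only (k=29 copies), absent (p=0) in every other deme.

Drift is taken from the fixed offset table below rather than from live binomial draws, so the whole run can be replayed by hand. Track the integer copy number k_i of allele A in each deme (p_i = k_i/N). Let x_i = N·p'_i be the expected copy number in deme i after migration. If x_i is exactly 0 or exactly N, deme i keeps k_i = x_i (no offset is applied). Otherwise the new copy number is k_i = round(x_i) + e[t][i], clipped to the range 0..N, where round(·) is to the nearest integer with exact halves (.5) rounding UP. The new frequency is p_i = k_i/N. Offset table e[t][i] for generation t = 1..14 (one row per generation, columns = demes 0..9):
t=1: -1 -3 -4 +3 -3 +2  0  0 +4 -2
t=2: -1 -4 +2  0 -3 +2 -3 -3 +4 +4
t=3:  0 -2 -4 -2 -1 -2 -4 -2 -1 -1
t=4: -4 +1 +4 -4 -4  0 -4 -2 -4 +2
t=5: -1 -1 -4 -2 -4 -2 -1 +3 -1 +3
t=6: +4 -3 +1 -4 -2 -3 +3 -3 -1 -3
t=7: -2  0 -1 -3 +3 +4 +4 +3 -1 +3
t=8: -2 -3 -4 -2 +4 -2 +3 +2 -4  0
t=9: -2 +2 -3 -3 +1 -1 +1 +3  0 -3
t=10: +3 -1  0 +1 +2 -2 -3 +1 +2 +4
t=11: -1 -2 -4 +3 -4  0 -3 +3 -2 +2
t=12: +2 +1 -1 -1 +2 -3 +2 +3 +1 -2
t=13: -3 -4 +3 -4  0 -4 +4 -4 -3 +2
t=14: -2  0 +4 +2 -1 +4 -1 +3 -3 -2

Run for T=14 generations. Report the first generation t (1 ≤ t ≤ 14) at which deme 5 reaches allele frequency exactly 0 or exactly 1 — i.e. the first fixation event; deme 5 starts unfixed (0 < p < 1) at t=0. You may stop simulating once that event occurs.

13

t=0: k=[0 0 0 0 0 29 0 0 0 0]
t=1: x=[0.0000 0.0000 0.0000 0.0000 3.1900 22.6200 3.1900 0.0000 0.0000 0.0000] k=[0 0 0 0 0 25 3 0 0 0]
t=2: x=[0.0000 0.0000 0.0000 0.0000 2.7500 19.8300 5.0900 0.3300 0.0000 0.0000] k=[0 0 0 0 0 22 2 0 0 0]
t=3: x=[0.0000 0.0000 0.0000 0.0000 2.4200 17.3800 3.9800 0.2200 0.0000 0.0000] k=[0 0 0 0 1 15 0 0 0 0]
t=4: x=[0.0000 0.0000 0.0000 0.1100 2.4300 11.8100 1.6500 0.0000 0.0000 0.0000] k=[0 0 0 0 0 12 0 0 0 0]
t=5: x=[0.0000 0.0000 0.0000 0.0000 1.3200 9.3600 1.3200 0.0000 0.0000 0.0000] k=[0 0 0 0 0 7 0 0 0 0]
t=6: x=[0.0000 0.0000 0.0000 0.0000 0.7700 5.4600 0.7700 0.0000 0.0000 0.0000] k=[0 0 0 0 0 2 4 0 0 0]
t=7: x=[0.0000 0.0000 0.0000 0.0000 0.2200 2.0000 3.3400 0.4400 0.0000 0.0000] k=[0 0 0 0 3 6 7 3 0 0]
t=8: x=[0.0000 0.0000 0.0000 0.3300 3.0000 5.7800 6.4500 3.1100 0.3300 0.0000] k=[0 0 0 0 7 4 9 5 0 0]
t=9: x=[0.0000 0.0000 0.0000 0.7700 5.9000 4.8800 8.0100 4.8900 0.5500 0.0000] k=[0 0 0 0 7 4 9 8 1 0]
t=10: x=[0.0000 0.0000 0.0000 0.7700 5.9000 4.8800 8.3400 7.3400 1.6600 0.1100] k=[0 0 0 2 8 3 5 8 4 4]
t=11: x=[0.0000 0.0000 0.2200 2.4400 6.7900 3.7700 5.1100 7.2300 4.4400 4.0000] k=[0 0 0 5 3 4 2 10 2 6]
t=12: x=[0.0000 0.0000 0.5500 4.2300 3.3300 3.6700 3.1000 8.2400 3.3200 5.5600] k=[0 0 0 3 5 1 5 11 4 4]
t=13: x=[0.0000 0.0000 0.3300 2.8900 4.3400 1.8800 5.2200 9.5700 4.7700 4.0000] k=[0 0 3 0 4 0 9 6 2 6]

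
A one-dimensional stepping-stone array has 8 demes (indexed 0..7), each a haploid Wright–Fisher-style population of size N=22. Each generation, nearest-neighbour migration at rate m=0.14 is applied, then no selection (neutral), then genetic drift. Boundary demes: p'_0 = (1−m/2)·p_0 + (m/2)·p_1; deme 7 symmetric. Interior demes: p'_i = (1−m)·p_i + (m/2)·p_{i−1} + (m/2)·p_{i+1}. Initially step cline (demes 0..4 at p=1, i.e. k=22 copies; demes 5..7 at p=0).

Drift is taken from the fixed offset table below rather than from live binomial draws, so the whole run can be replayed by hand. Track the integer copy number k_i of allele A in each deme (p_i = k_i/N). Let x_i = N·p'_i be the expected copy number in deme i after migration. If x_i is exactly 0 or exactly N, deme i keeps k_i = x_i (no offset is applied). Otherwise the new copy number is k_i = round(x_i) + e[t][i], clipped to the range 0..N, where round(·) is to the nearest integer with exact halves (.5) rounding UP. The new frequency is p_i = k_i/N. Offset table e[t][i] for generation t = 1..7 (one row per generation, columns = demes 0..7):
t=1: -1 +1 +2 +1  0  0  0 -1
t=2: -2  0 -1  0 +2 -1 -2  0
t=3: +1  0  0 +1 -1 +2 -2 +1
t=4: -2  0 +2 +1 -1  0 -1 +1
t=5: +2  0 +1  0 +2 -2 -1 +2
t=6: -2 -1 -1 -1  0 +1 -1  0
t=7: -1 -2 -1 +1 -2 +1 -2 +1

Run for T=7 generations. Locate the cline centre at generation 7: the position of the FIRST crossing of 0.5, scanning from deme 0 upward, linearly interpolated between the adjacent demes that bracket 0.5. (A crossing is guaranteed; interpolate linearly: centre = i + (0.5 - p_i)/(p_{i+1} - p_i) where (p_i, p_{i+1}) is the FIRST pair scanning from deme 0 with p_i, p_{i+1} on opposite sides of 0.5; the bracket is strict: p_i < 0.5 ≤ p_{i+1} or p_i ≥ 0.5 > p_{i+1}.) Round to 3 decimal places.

t=0: k=[22 22 22 22 22 0 0 0]
t=1: x=[22.0000 22.0000 22.0000 22.0000 20.4600 1.5400 0.0000 0.0000] k=[22 22 22 22 20 2 0 0]
t=2: x=[22.0000 22.0000 22.0000 21.8600 18.8800 3.1200 0.1400 0.0000] k=[22 22 22 22 21 2 0 0]
t=3: x=[22.0000 22.0000 22.0000 21.9300 19.7400 3.1900 0.1400 0.0000] k=[22 22 22 22 19 5 0 0]
t=4: x=[22.0000 22.0000 22.0000 21.7900 18.2300 5.6300 0.3500 0.0000] k=[22 22 22 22 17 6 0 0]
t=5: x=[22.0000 22.0000 22.0000 21.6500 16.5800 6.3500 0.4200 0.0000] k=[22 22 22 22 19 4 0 0]
t=6: x=[22.0000 22.0000 22.0000 21.7900 18.1600 4.7700 0.2800 0.0000] k=[22 22 22 21 18 6 0 0]
t=7: x=[22.0000 22.0000 21.9300 20.8600 17.3700 6.4200 0.4200 0.0000] k=[22 22 21 22 15 7 0 0]

4.500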